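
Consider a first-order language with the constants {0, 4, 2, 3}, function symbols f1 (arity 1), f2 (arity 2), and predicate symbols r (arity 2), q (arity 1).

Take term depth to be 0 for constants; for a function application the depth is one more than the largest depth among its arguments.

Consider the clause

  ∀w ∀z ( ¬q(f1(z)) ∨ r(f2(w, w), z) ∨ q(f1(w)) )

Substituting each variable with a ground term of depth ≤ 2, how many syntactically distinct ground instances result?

Ground terms of depth ≤ 2:
  Let N_k count ground terms of depth at most k. Each non-constant term of depth ≤ k is some function symbol applied to depth-≤(k−1) arguments, giving N_k = 4 + N_{k-1} + N_{k-1}^2.
  N_0 = 4
  N_1 = 4 + 4 + 4^2 = 24
  N_2 = 4 + 24 + 24^2 = 604
So there are 604 ground terms available for substitution.
The clause has 2 distinct variables (w, z), each appearing in the body. In the free term algebra distinct substitutions yield syntactically distinct ground instances.
Number of ground instances = 604^2 = 364816.

364816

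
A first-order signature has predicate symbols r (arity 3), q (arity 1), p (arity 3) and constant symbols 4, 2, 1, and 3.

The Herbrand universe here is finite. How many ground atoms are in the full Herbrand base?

With no function symbols, the Herbrand universe is just the 4 constants.
Ground atoms per predicate: r: 4^3 = 64, q: 4, p: 4^3 = 64.
Herbrand base size = 64 + 4 + 64 = 132.

132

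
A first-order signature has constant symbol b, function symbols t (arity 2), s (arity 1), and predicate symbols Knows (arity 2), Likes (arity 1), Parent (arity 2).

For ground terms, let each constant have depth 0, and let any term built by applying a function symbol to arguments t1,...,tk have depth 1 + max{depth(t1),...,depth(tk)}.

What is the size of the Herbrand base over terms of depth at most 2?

351

First count ground terms of depth ≤ 2.
Write N_k for the number of ground terms of depth ≤ k. A term of depth ≤ k is either a constant or a function symbol applied to arguments of depth ≤ k−1, so N_k = 1 + N_{k-1}^2 + N_{k-1}.
N_0 = 1
N_1 = 1 + 1^2 + 1 = 3
N_2 = 1 + 3^2 + 3 = 13
So |H| = 13.
For each predicate symbol, the number of ground atoms is |H| raised to its arity; summing:
  Knows: 13^2 = 169;  Likes: 13;  Parent: 13^2 = 169
Total ground atoms: 169 + 13 + 169 = 351.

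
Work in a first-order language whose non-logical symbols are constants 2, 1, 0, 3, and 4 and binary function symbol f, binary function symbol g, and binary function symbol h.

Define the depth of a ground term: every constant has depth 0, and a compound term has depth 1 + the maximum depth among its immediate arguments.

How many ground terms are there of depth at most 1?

80

Count level by level. With function symbols f/2, g/2, h/2, the terms of depth ≤ k are the 5 constants together with each function applied to depth-≤(k−1) tuples, so N_k = 5 + N_{k-1}^2 + N_{k-1}^2 + N_{k-1}^2.
N_0 = 5
N_1 = 5 + 5^2 + 5^2 + 5^2 = 80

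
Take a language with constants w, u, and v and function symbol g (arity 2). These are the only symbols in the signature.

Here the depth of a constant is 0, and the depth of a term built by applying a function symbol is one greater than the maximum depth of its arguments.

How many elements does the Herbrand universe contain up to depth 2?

Count level by level. With function symbols g/2, the terms of depth ≤ k are the 3 constants together with each function applied to depth-≤(k−1) tuples, so N_k = 3 + N_{k-1}^2.
N_0 = 3
N_1 = 3 + 3^2 = 12
N_2 = 3 + 12^2 = 147

147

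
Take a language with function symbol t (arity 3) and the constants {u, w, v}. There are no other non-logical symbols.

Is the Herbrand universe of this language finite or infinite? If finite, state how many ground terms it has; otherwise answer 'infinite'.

The signature has at least one function symbol (t, arity 3) and at least one constant (u).
Iterating t gives infinitely many distinct ground terms: u, t(u, u, u), t(t(u, u, u), t(u, u, u), t(u, u, u)), ...
So the Herbrand universe is infinite.

infinite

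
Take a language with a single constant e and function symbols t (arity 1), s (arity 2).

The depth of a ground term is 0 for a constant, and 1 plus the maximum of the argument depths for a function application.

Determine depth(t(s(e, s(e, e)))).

3

depth(s(e, e)) = 1 + max(0, 0) = 1
depth(s(e, s(e, e))) = 1 + max(0, 1) = 2
depth(t(s(e, s(e, e)))) = 1 + depth(s(e, s(e, e))) = 1 + 2 = 3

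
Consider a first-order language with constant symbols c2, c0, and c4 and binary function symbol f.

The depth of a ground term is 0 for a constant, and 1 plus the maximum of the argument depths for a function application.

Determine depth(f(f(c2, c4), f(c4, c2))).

2

depth(f(c2, c4)) = 1 + max(0, 0) = 1
depth(f(c4, c2)) = 1 + max(0, 0) = 1
depth(f(f(c2, c4), f(c4, c2))) = 1 + max(1, 1) = 2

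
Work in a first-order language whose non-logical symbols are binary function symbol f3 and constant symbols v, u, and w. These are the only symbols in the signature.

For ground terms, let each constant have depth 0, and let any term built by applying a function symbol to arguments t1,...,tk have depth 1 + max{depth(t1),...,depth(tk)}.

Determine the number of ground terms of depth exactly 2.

135

Let N_k count ground terms of depth at most k. Each non-constant term of depth ≤ k is some function symbol applied to depth-≤(k−1) arguments, giving N_k = 3 + N_{k-1}^2.
N_0 = 3
N_1 = 3 + 3^2 = 12
N_2 = 3 + 12^2 = 147
Terms of depth exactly 2: N_2 − N_1 = 147 − 12 = 135.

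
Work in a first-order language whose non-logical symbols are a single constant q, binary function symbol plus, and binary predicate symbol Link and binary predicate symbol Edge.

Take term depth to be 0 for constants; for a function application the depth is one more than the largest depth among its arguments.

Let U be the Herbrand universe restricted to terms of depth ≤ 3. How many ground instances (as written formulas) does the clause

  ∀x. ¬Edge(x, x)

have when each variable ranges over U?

26

Ground terms of depth ≤ 3:
  Count level by level. With function symbols plus/2, the terms of depth ≤ k are the 1 constant together with each function applied to depth-≤(k−1) tuples, so N_k = 1 + N_{k-1}^2.
  N_0 = 1
  N_1 = 1 + 1^2 = 2
  N_2 = 1 + 2^2 = 5
  N_3 = 1 + 5^2 = 26
So there are 26 ground terms available for substitution.
The variable x ranges independently over the available ground terms, and distinct assignments produce distinct instances.
Number of ground instances = 26.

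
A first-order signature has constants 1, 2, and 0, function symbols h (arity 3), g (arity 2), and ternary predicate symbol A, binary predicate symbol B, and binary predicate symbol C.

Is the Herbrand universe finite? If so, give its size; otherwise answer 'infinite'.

The signature has at least one function symbol (h, arity 3) and at least one constant (1).
Iterating h gives infinitely many distinct ground terms: 1, h(1, 1, 1), h(h(1, 1, 1), h(1, 1, 1), h(1, 1, 1)), ...
So the Herbrand universe is infinite.

infinite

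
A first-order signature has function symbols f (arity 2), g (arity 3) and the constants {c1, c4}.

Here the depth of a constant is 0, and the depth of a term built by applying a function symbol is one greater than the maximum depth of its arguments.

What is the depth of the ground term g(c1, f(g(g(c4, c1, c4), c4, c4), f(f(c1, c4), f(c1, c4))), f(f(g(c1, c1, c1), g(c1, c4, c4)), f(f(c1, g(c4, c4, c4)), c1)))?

5

depth(g(c4, c1, c4)) = 1 + max(0, 0, 0) = 1
depth(g(g(c4, c1, c4), c4, c4)) = 1 + max(1, 0, 0) = 2
depth(f(c1, c4)) = 1 + max(0, 0) = 1
depth(f(f(c1, c4), f(c1, c4))) = 1 + max(1, 1) = 2
depth(f(g(g(c4, c1, c4), c4, c4), f(f(c1, c4), f(c1, c4)))) = 1 + max(2, 2) = 3
depth(g(c1, c1, c1)) = 1 + max(0, 0, 0) = 1
depth(g(c1, c4, c4)) = 1 + max(0, 0, 0) = 1
depth(f(g(c1, c1, c1), g(c1, c4, c4))) = 1 + max(1, 1) = 2
depth(g(c4, c4, c4)) = 1 + max(0, 0, 0) = 1
depth(f(c1, g(c4, c4, c4))) = 1 + max(0, 1) = 2
depth(f(f(c1, g(c4, c4, c4)), c1)) = 1 + max(2, 0) = 3
depth(f(f(g(c1, c1, c1), g(c1, c4, c4)), f(f(c1, g(c4, c4, c4)), c1))) = 1 + max(2, 3) = 4
depth(g(c1, f(g(g(c4, c1, c4), c4, c4), f(f(c1, c4), f(c1, c4))), f(f(g(c1, c1, c1), g(c1, c4, c4)), f(f(c1, g(c4, c4, c4)), c1)))) = 1 + max(0, 3, 4) = 5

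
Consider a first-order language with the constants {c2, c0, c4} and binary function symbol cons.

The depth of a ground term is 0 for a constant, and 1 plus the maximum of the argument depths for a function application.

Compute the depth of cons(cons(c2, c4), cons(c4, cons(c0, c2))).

depth(cons(c2, c4)) = 1 + max(0, 0) = 1
depth(cons(c0, c2)) = 1 + max(0, 0) = 1
depth(cons(c4, cons(c0, c2))) = 1 + max(0, 1) = 2
depth(cons(cons(c2, c4), cons(c4, cons(c0, c2)))) = 1 + max(1, 2) = 3

3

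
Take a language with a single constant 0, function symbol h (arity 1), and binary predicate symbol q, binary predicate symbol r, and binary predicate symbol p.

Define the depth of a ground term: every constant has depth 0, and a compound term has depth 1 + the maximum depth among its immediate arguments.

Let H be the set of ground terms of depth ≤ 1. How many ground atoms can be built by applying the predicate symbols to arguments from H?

12

First count ground terms of depth ≤ 1.
Count level by level. With function symbols h/1, the terms of depth ≤ k are the 1 constant together with each function applied to depth-≤(k−1) tuples, so N_k = 1 + N_{k-1}.
N_0 = 1
N_1 = 1 + 1 = 2
Explicitly: 0, h(0).
So |H| = 2.
A ground atom is a predicate applied to a tuple of terms from H, so the count is the sum over predicates of |H|^arity:
  q: 2^2 = 4;  r: 2^2 = 4;  p: 2^2 = 4
Total ground atoms: 4 + 4 + 4 = 12.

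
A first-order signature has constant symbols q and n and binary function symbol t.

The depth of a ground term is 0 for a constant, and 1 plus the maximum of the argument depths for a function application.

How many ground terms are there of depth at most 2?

38

Let N_k count ground terms of depth at most k. Each non-constant term of depth ≤ k is some function symbol applied to depth-≤(k−1) arguments, giving N_k = 2 + N_{k-1}^2.
N_0 = 2
N_1 = 2 + 2^2 = 6
N_2 = 2 + 6^2 = 38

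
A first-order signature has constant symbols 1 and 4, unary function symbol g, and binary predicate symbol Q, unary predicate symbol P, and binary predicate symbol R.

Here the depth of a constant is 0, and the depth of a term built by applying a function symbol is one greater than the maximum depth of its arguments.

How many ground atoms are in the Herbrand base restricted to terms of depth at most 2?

78

First count ground terms of depth ≤ 2.
If N_k denotes the number of depth-≤k ground terms, the 2 constants give N_0 = 2, and each function symbol of arity r contributes N_{k-1}^r new terms at level k: N_k = 2 + N_{k-1}.
N_0 = 2
N_1 = 2 + 2 = 4
N_2 = 2 + 4 = 6
Explicitly: 1, 4, g(1), g(4), g(g(1)), g(g(4)).
So |H| = 6.
Each predicate of arity r yields |H|^r ground atoms (one per choice of an r-tuple from H):
  Q: 6^2 = 36;  P: 6;  R: 6^2 = 36
Total ground atoms: 36 + 6 + 36 = 78.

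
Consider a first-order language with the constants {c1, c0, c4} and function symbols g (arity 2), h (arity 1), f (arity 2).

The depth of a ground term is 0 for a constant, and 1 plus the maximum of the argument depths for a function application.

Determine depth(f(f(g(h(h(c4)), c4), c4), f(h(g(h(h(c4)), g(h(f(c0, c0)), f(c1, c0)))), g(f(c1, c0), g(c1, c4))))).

depth(h(c4)) = 1 + depth(c4) = 1 + 0 = 1
depth(h(h(c4))) = 1 + depth(h(c4)) = 1 + 1 = 2
depth(g(h(h(c4)), c4)) = 1 + max(2, 0) = 3
depth(f(g(h(h(c4)), c4), c4)) = 1 + max(3, 0) = 4
depth(f(c0, c0)) = 1 + max(0, 0) = 1
depth(h(f(c0, c0))) = 1 + depth(f(c0, c0)) = 1 + 1 = 2
depth(f(c1, c0)) = 1 + max(0, 0) = 1
depth(g(h(f(c0, c0)), f(c1, c0))) = 1 + max(2, 1) = 3
depth(g(h(h(c4)), g(h(f(c0, c0)), f(c1, c0)))) = 1 + max(2, 3) = 4
depth(h(g(h(h(c4)), g(h(f(c0, c0)), f(c1, c0))))) = 1 + depth(g(h(h(c4)), g(h(f(c0, c0)), f(c1, c0)))) = 1 + 4 = 5
depth(g(c1, c4)) = 1 + max(0, 0) = 1
depth(g(f(c1, c0), g(c1, c4))) = 1 + max(1, 1) = 2
depth(f(h(g(h(h(c4)), g(h(f(c0, c0)), f(c1, c0)))), g(f(c1, c0), g(c1, c4)))) = 1 + max(5, 2) = 6
depth(f(f(g(h(h(c4)), c4), c4), f(h(g(h(h(c4)), g(h(f(c0, c0)), f(c1, c0)))), g(f(c1, c0), g(c1, c4))))) = 1 + max(4, 6) = 7

7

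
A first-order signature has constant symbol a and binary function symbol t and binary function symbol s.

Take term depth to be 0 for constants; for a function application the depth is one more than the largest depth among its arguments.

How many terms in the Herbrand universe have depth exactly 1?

If N_k denotes the number of depth-≤k ground terms, the 1 constant gives N_0 = 1, and each function symbol of arity r contributes N_{k-1}^r new terms at level k: N_k = 1 + N_{k-1}^2 + N_{k-1}^2.
N_0 = 1
N_1 = 1 + 1^2 + 1^2 = 3
Terms of depth exactly 1: N_1 − N_0 = 3 − 1 = 2.

2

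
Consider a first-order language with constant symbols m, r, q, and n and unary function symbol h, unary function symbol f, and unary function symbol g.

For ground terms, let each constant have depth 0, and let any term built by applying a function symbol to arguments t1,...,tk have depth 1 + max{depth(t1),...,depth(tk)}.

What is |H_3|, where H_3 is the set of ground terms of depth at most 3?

160

If N_k denotes the number of depth-≤k ground terms, the 4 constants give N_0 = 4, and each function symbol of arity r contributes N_{k-1}^r new terms at level k: N_k = 4 + N_{k-1} + N_{k-1} + N_{k-1}.
N_0 = 4
N_1 = 4 + 4 + 4 + 4 = 16
N_2 = 4 + 16 + 16 + 16 = 52
N_3 = 4 + 52 + 52 + 52 = 160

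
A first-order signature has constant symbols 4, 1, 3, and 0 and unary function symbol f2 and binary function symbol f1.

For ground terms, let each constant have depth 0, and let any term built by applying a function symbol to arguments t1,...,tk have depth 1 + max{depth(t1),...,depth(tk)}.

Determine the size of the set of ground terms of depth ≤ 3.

Let N_k = |{terms of depth ≤ k}|. Then N_0 = 4 and N_k = 4 + N_{k-1} + N_{k-1}^2 for k ≥ 1 (one summand per function symbol, arity giving the exponent).
N_0 = 4
N_1 = 4 + 4 + 4^2 = 24
N_2 = 4 + 24 + 24^2 = 604
N_3 = 4 + 604 + 604^2 = 365424

365424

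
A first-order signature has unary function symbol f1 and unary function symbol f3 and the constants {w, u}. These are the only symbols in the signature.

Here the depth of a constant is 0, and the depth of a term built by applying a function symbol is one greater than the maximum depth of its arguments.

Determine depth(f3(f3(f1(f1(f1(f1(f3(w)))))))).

7

depth(f3(w)) = 1 + depth(w) = 1 + 0 = 1
depth(f1(f3(w))) = 1 + depth(f3(w)) = 1 + 1 = 2
depth(f1(f1(f3(w)))) = 1 + depth(f1(f3(w))) = 1 + 2 = 3
depth(f1(f1(f1(f3(w))))) = 1 + depth(f1(f1(f3(w)))) = 1 + 3 = 4
depth(f1(f1(f1(f1(f3(w)))))) = 1 + depth(f1(f1(f1(f3(w))))) = 1 + 4 = 5
depth(f3(f1(f1(f1(f1(f3(w))))))) = 1 + depth(f1(f1(f1(f1(f3(w)))))) = 1 + 5 = 6
depth(f3(f3(f1(f1(f1(f1(f3(w)))))))) = 1 + depth(f3(f1(f1(f1(f1(f3(w))))))) = 1 + 6 = 7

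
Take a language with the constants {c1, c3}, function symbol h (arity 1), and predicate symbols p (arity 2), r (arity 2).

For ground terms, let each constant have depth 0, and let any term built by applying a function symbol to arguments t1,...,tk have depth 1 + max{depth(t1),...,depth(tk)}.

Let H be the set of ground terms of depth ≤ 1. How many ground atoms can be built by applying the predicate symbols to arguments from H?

First count ground terms of depth ≤ 1.
Count level by level. With function symbols h/1, the terms of depth ≤ k are the 2 constants together with each function applied to depth-≤(k−1) tuples, so N_k = 2 + N_{k-1}.
N_0 = 2
N_1 = 2 + 2 = 4
Explicitly: c1, c3, h(c1), h(c3).
So |H| = 4.
A ground atom is a predicate applied to a tuple of terms from H, so the count is the sum over predicates of |H|^arity:
  p: 4^2 = 16;  r: 4^2 = 16
Total ground atoms: 16 + 16 = 32.

32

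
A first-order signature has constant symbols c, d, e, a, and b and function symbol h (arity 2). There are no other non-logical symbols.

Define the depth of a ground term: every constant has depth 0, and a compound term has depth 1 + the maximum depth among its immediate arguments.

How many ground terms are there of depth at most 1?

Write N_k for the number of ground terms of depth ≤ k. A term of depth ≤ k is either a constant or a function symbol applied to arguments of depth ≤ k−1, so N_k = 5 + N_{k-1}^2.
N_0 = 5
N_1 = 5 + 5^2 = 30

30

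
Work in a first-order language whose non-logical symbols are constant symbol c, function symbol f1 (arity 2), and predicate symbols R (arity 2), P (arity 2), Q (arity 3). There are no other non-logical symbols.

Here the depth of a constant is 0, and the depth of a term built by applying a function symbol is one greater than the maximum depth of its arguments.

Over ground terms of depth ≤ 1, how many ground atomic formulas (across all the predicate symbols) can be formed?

16

First count ground terms of depth ≤ 1.
If N_k denotes the number of depth-≤k ground terms, the 1 constant gives N_0 = 1, and each function symbol of arity r contributes N_{k-1}^r new terms at level k: N_k = 1 + N_{k-1}^2.
N_0 = 1
N_1 = 1 + 1^2 = 2
Explicitly: c, f1(c, c).
So |H| = 2.
A ground atom is a predicate applied to a tuple of terms from H, so the count is the sum over predicates of |H|^arity:
  R: 2^2 = 4;  P: 2^2 = 4;  Q: 2^3 = 8
Total ground atoms: 4 + 4 + 8 = 16.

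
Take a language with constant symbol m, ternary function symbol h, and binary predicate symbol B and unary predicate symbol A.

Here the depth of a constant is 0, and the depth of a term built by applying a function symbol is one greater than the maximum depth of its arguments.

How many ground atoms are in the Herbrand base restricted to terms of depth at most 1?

6

First count ground terms of depth ≤ 1.
Write N_k for the number of ground terms of depth ≤ k. A term of depth ≤ k is either a constant or a function symbol applied to arguments of depth ≤ k−1, so N_k = 1 + N_{k-1}^3.
N_0 = 1
N_1 = 1 + 1^3 = 2
Explicitly: m, h(m, m, m).
So |H| = 2.
A ground atom is a predicate applied to a tuple of terms from H, so the count is the sum over predicates of |H|^arity:
  B: 2^2 = 4;  A: 2
Total ground atoms: 4 + 2 = 6.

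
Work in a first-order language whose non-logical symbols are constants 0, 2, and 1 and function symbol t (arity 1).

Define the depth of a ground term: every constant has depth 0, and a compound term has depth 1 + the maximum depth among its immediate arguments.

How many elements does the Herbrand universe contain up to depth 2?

Write N_k for the number of ground terms of depth ≤ k. A term of depth ≤ k is either a constant or a function symbol applied to arguments of depth ≤ k−1, so N_k = 3 + N_{k-1}.
N_0 = 3
N_1 = 3 + 3 = 6
N_2 = 3 + 6 = 9
Explicitly: 0, 2, 1, t(0), t(2), t(1), t(t(0)), t(t(2)), t(t(1)).

9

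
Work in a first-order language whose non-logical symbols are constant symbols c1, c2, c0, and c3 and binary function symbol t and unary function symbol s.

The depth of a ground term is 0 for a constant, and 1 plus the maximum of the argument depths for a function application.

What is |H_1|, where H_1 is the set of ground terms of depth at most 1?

24

Count level by level. With function symbols t/2, s/1, the terms of depth ≤ k are the 4 constants together with each function applied to depth-≤(k−1) tuples, so N_k = 4 + N_{k-1}^2 + N_{k-1}.
N_0 = 4
N_1 = 4 + 4^2 + 4 = 24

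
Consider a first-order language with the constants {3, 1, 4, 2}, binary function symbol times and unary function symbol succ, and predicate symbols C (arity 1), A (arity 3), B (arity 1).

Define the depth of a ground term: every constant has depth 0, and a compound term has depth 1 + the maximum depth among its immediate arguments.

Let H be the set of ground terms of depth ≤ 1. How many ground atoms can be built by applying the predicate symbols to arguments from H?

First count ground terms of depth ≤ 1.
Let N_k count ground terms of depth at most k. Each non-constant term of depth ≤ k is some function symbol applied to depth-≤(k−1) arguments, giving N_k = 4 + N_{k-1}^2 + N_{k-1}.
N_0 = 4
N_1 = 4 + 4^2 + 4 = 24
So |H| = 24.
Each predicate of arity r yields |H|^r ground atoms (one per choice of an r-tuple from H):
  C: 24;  A: 24^3 = 13824;  B: 24
Total ground atoms: 24 + 13824 + 24 = 13872.

13872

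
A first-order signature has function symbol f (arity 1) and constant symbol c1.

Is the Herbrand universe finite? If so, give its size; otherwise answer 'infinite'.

infinite

The signature has at least one function symbol (f, arity 1) and at least one constant (c1).
Iterating f gives infinitely many distinct ground terms: c1, f(c1), f(f(c1)), ...
So the Herbrand universe is infinite.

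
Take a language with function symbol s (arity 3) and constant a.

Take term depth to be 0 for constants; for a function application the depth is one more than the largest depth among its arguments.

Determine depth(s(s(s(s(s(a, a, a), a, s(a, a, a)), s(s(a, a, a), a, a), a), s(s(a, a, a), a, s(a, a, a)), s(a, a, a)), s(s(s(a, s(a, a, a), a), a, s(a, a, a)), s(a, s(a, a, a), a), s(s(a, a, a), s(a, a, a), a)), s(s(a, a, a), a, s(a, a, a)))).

depth(s(a, a, a)) = 1 + max(0, 0, 0) = 1
depth(s(s(a, a, a), a, s(a, a, a))) = 1 + max(1, 0, 1) = 2
depth(s(s(a, a, a), a, a)) = 1 + max(1, 0, 0) = 2
depth(s(s(s(a, a, a), a, s(a, a, a)), s(s(a, a, a), a, a), a)) = 1 + max(2, 2, 0) = 3
depth(s(s(s(s(a, a, a), a, s(a, a, a)), s(s(a, a, a), a, a), a), s(s(a, a, a), a, s(a, a, a)), s(a, a, a))) = 1 + max(3, 2, 1) = 4
depth(s(a, s(a, a, a), a)) = 1 + max(0, 1, 0) = 2
depth(s(s(a, s(a, a, a), a), a, s(a, a, a))) = 1 + max(2, 0, 1) = 3
depth(s(s(a, a, a), s(a, a, a), a)) = 1 + max(1, 1, 0) = 2
depth(s(s(s(a, s(a, a, a), a), a, s(a, a, a)), s(a, s(a, a, a), a), s(s(a, a, a), s(a, a, a), a))) = 1 + max(3, 2, 2) = 4
depth(s(s(s(s(s(a, a, a), a, s(a, a, a)), s(s(a, a, a), a, a), a), s(s(a, a, a), a, s(a, a, a)), s(a, a, a)), s(s(s(a, s(a, a, a), a), a, s(a, a, a)), s(a, s(a, a, a), a), s(s(a, a, a), s(a, a, a), a)), s(s(a, a, a), a, s(a, a, a)))) = 1 + max(4, 4, 2) = 5

5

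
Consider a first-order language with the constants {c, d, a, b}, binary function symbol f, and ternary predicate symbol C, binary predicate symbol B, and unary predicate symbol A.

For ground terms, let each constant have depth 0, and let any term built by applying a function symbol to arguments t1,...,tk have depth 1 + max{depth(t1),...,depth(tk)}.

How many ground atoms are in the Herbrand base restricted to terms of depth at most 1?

8420

First count ground terms of depth ≤ 1.
Let N_k count ground terms of depth at most k. Each non-constant term of depth ≤ k is some function symbol applied to depth-≤(k−1) arguments, giving N_k = 4 + N_{k-1}^2.
N_0 = 4
N_1 = 4 + 4^2 = 20
So |H| = 20.
A ground atom is a predicate applied to a tuple of terms from H, so the count is the sum over predicates of |H|^arity:
  C: 20^3 = 8000;  B: 20^2 = 400;  A: 20
Total ground atoms: 8000 + 400 + 20 = 8420.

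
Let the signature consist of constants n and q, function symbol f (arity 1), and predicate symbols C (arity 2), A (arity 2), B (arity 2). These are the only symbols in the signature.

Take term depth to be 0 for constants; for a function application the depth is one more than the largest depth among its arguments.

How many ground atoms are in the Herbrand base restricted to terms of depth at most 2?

108

First count ground terms of depth ≤ 2.
Count level by level. With function symbols f/1, the terms of depth ≤ k are the 2 constants together with each function applied to depth-≤(k−1) tuples, so N_k = 2 + N_{k-1}.
N_0 = 2
N_1 = 2 + 2 = 4
N_2 = 2 + 4 = 6
So |H| = 6.
Each predicate of arity r yields |H|^r ground atoms (one per choice of an r-tuple from H):
  C: 6^2 = 36;  A: 6^2 = 36;  B: 6^2 = 36
Total ground atoms: 36 + 36 + 36 = 108.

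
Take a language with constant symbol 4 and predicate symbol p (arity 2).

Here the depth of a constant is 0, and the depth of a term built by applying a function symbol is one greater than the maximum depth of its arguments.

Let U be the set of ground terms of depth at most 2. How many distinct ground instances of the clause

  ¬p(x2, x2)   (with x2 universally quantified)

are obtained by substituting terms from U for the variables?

1

Ground terms of depth ≤ 2:
  With no function symbols every ground term is a constant, so there is exactly 1 ground term at every depth bound.
  N_0 = 1
  N_1 = 1
  N_2 = 1
So there is exactly 1 ground term available for substitution.
The variable x2 ranges independently over the available ground terms, and distinct assignments produce distinct instances.
Number of ground instances = 1.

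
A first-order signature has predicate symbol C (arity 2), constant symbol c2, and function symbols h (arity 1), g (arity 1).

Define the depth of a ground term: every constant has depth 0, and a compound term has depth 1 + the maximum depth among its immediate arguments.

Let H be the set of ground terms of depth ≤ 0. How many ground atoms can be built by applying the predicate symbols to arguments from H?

1

First count ground terms of depth ≤ 0.
Let N_k = |{terms of depth ≤ k}|. Then N_0 = 1 and N_k = 1 + N_{k-1} + N_{k-1} for k ≥ 1 (one summand per function symbol, arity giving the exponent).
N_0 = 1
So |H| = 1.
For each predicate symbol, the number of ground atoms is |H| raised to its arity; summing:
  C: 1^2 = 1
Total ground atoms: 1.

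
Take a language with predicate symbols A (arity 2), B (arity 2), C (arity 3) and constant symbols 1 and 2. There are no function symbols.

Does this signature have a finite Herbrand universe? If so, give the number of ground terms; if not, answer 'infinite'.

2

There are no function symbols, so every ground term is one of the 2 constants.
The Herbrand universe is {1, 2}, which is finite with 2 elements.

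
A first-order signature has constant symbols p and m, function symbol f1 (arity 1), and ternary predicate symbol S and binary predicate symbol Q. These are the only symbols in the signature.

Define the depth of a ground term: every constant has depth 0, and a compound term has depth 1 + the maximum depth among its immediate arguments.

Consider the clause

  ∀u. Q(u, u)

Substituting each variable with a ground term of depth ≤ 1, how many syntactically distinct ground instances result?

Ground terms of depth ≤ 1:
  Let N_k count ground terms of depth at most k. Each non-constant term of depth ≤ k is some function symbol applied to depth-≤(k−1) arguments, giving N_k = 2 + N_{k-1}.
  N_0 = 2
  N_1 = 2 + 2 = 4
So there are 4 ground terms available for substitution.
There is 1 variable to instantiate (u),  occurring in at least one literal, so different choices give different ground instances.
Number of ground instances = 4.

4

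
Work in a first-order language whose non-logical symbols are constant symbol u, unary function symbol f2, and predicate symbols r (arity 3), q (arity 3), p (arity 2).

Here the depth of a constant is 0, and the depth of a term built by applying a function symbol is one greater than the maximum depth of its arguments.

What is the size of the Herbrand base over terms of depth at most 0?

First count ground terms of depth ≤ 0.
Let N_k count ground terms of depth at most k. Each non-constant term of depth ≤ k is some function symbol applied to depth-≤(k−1) arguments, giving N_k = 1 + N_{k-1}.
N_0 = 1
Explicitly: u.
So |H| = 1.
Each predicate of arity r yields |H|^r ground atoms (one per choice of an r-tuple from H):
  r: 1^3 = 1;  q: 1^3 = 1;  p: 1^2 = 1
Total ground atoms: 1 + 1 + 1 = 3.

3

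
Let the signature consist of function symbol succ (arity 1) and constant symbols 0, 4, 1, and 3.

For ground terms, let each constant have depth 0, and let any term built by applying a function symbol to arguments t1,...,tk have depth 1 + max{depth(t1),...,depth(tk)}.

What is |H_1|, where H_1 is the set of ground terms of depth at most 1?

Count level by level. With function symbols succ/1, the terms of depth ≤ k are the 4 constants together with each function applied to depth-≤(k−1) tuples, so N_k = 4 + N_{k-1}.
N_0 = 4
N_1 = 4 + 4 = 8
Explicitly: 0, 4, 1, 3, succ(0), succ(4), succ(1), succ(3).

8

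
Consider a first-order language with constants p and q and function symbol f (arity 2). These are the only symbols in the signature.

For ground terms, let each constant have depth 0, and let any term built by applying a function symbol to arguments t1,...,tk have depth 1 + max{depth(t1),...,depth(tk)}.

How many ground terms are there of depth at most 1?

If N_k denotes the number of depth-≤k ground terms, the 2 constants give N_0 = 2, and each function symbol of arity r contributes N_{k-1}^r new terms at level k: N_k = 2 + N_{k-1}^2.
N_0 = 2
N_1 = 2 + 2^2 = 6
Explicitly: p, q, f(p, p), f(p, q), f(q, p), f(q, q).

6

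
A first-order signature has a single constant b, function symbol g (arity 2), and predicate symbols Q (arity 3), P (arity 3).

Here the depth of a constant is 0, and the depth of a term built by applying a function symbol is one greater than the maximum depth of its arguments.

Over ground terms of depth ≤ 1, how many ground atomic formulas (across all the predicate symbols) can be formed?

16

First count ground terms of depth ≤ 1.
Let N_k count ground terms of depth at most k. Each non-constant term of depth ≤ k is some function symbol applied to depth-≤(k−1) arguments, giving N_k = 1 + N_{k-1}^2.
N_0 = 1
N_1 = 1 + 1^2 = 2
Explicitly: b, g(b, b).
So |H| = 2.
A ground atom is a predicate applied to a tuple of terms from H, so the count is the sum over predicates of |H|^arity:
  Q: 2^3 = 8;  P: 2^3 = 8
Total ground atoms: 8 + 8 = 16.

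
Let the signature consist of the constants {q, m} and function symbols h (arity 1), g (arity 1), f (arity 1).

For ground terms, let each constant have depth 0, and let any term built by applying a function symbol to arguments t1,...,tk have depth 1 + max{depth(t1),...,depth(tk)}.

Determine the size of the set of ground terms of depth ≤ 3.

Count level by level. With function symbols h/1, g/1, f/1, the terms of depth ≤ k are the 2 constants together with each function applied to depth-≤(k−1) tuples, so N_k = 2 + N_{k-1} + N_{k-1} + N_{k-1}.
N_0 = 2
N_1 = 2 + 2 + 2 + 2 = 8
N_2 = 2 + 8 + 8 + 8 = 26
N_3 = 2 + 26 + 26 + 26 = 80

80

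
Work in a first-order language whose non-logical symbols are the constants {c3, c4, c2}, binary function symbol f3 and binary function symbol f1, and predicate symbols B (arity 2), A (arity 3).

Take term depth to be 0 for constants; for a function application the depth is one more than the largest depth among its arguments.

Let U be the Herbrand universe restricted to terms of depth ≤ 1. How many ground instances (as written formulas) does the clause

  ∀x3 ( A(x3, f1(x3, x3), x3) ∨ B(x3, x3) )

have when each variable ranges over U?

Ground terms of depth ≤ 1:
  Write N_k for the number of ground terms of depth ≤ k. A term of depth ≤ k is either a constant or a function symbol applied to arguments of depth ≤ k−1, so N_k = 3 + N_{k-1}^2 + N_{k-1}^2.
  N_0 = 3
  N_1 = 3 + 3^2 + 3^2 = 21
So there are 21 ground terms available for substitution.
There is 1 variable to instantiate (x3),  occurring in at least one literal, so different choices give different ground instances.
Number of ground instances = 21.

21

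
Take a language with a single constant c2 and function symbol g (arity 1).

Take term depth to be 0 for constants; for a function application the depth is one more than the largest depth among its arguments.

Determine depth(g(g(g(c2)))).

3

depth(g(c2)) = 1 + depth(c2) = 1 + 0 = 1
depth(g(g(c2))) = 1 + depth(g(c2)) = 1 + 1 = 2
depth(g(g(g(c2)))) = 1 + depth(g(g(c2))) = 1 + 2 = 3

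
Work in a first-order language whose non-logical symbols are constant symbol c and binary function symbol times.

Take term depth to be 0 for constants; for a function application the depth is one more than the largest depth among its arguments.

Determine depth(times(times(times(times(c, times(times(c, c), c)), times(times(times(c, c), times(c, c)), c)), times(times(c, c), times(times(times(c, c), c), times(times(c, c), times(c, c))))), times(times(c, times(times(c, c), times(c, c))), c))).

6

depth(times(c, c)) = 1 + max(0, 0) = 1
depth(times(times(c, c), c)) = 1 + max(1, 0) = 2
depth(times(c, times(times(c, c), c))) = 1 + max(0, 2) = 3
depth(times(times(c, c), times(c, c))) = 1 + max(1, 1) = 2
depth(times(times(times(c, c), times(c, c)), c)) = 1 + max(2, 0) = 3
depth(times(times(c, times(times(c, c), c)), times(times(times(c, c), times(c, c)), c))) = 1 + max(3, 3) = 4
depth(times(times(times(c, c), c), times(times(c, c), times(c, c)))) = 1 + max(2, 2) = 3
depth(times(times(c, c), times(times(times(c, c), c), times(times(c, c), times(c, c))))) = 1 + max(1, 3) = 4
depth(times(times(times(c, times(times(c, c), c)), times(times(times(c, c), times(c, c)), c)), times(times(c, c), times(times(times(c, c), c), times(times(c, c), times(c, c)))))) = 1 + max(4, 4) = 5
depth(times(c, times(times(c, c), times(c, c)))) = 1 + max(0, 2) = 3
depth(times(times(c, times(times(c, c), times(c, c))), c)) = 1 + max(3, 0) = 4
depth(times(times(times(times(c, times(times(c, c), c)), times(times(times(c, c), times(c, c)), c)), times(times(c, c), times(times(times(c, c), c), times(times(c, c), times(c, c))))), times(times(c, times(times(c, c), times(c, c))), c))) = 1 + max(5, 4) = 6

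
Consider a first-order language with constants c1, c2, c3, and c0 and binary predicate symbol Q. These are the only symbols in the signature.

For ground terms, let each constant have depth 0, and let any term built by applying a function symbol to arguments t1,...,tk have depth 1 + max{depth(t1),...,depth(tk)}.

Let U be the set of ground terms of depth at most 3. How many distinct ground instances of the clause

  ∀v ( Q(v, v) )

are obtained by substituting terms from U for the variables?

Ground terms of depth ≤ 3:
  With no function symbols every ground term is a constant, so there are exactly 4 ground terms at every depth bound.
  N_0 = 4
  N_1 = 4
  N_2 = 4
  N_3 = 4
So there are 4 ground terms available for substitution.
The body mentions the single quantified variable v; since ground terms form a free algebra, no two substitutions collapse to the same formula.
Number of ground instances = 4.

4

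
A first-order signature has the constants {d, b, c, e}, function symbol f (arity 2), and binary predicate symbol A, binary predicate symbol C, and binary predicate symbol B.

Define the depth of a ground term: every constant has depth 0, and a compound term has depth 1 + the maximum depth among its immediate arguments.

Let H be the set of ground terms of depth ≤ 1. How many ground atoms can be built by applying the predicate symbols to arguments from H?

First count ground terms of depth ≤ 1.
Write N_k for the number of ground terms of depth ≤ k. A term of depth ≤ k is either a constant or a function symbol applied to arguments of depth ≤ k−1, so N_k = 4 + N_{k-1}^2.
N_0 = 4
N_1 = 4 + 4^2 = 20
So |H| = 20.
For each predicate symbol, the number of ground atoms is |H| raised to its arity; summing:
  A: 20^2 = 400;  C: 20^2 = 400;  B: 20^2 = 400
Total ground atoms: 400 + 400 + 400 = 1200.

1200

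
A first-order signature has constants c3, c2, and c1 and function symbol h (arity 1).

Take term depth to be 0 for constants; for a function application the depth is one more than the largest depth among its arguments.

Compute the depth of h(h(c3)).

2

depth(h(c3)) = 1 + depth(c3) = 1 + 0 = 1
depth(h(h(c3))) = 1 + depth(h(c3)) = 1 + 1 = 2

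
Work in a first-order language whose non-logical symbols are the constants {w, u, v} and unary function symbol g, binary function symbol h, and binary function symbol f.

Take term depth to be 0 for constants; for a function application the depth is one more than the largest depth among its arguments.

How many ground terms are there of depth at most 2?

1179

Write N_k for the number of ground terms of depth ≤ k. A term of depth ≤ k is either a constant or a function symbol applied to arguments of depth ≤ k−1, so N_k = 3 + N_{k-1} + N_{k-1}^2 + N_{k-1}^2.
N_0 = 3
N_1 = 3 + 3 + 3^2 + 3^2 = 24
N_2 = 3 + 24 + 24^2 + 24^2 = 1179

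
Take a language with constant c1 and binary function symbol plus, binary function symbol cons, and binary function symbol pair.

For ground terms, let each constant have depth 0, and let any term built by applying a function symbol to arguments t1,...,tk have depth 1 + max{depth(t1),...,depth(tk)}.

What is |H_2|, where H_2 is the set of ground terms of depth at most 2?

Let N_k = |{terms of depth ≤ k}|. Then N_0 = 1 and N_k = 1 + N_{k-1}^2 + N_{k-1}^2 + N_{k-1}^2 for k ≥ 1 (one summand per function symbol, arity giving the exponent).
N_0 = 1
N_1 = 1 + 1^2 + 1^2 + 1^2 = 4
N_2 = 1 + 4^2 + 4^2 + 4^2 = 49

49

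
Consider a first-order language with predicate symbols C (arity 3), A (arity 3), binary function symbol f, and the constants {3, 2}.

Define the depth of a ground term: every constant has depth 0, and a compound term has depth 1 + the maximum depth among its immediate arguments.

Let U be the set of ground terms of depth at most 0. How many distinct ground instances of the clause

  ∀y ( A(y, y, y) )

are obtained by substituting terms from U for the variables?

2

Ground terms of depth ≤ 0:
  If N_k denotes the number of depth-≤k ground terms, the 2 constants give N_0 = 2, and each function symbol of arity r contributes N_{k-1}^r new terms at level k: N_k = 2 + N_{k-1}^2.
  N_0 = 2
  Explicitly: 3, 2.
So there are 2 ground terms available for substitution.
The clause has 1 distinct variable (y), which appears in the body. In the free term algebra distinct substitutions yield syntactically distinct ground instances.
Number of ground instances = 2.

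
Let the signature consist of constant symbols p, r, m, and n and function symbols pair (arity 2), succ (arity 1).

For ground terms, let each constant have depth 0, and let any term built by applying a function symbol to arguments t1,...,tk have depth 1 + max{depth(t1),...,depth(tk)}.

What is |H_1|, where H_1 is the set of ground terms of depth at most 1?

24

If N_k denotes the number of depth-≤k ground terms, the 4 constants give N_0 = 4, and each function symbol of arity r contributes N_{k-1}^r new terms at level k: N_k = 4 + N_{k-1}^2 + N_{k-1}.
N_0 = 4
N_1 = 4 + 4^2 + 4 = 24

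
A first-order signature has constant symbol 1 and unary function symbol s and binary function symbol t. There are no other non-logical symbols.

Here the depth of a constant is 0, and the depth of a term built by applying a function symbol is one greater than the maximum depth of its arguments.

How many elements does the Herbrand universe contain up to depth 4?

Let N_k = |{terms of depth ≤ k}|. Then N_0 = 1 and N_k = 1 + N_{k-1} + N_{k-1}^2 for k ≥ 1 (one summand per function symbol, arity giving the exponent).
N_0 = 1
N_1 = 1 + 1 + 1^2 = 3
N_2 = 1 + 3 + 3^2 = 13
N_3 = 1 + 13 + 13^2 = 183
N_4 = 1 + 183 + 183^2 = 33673

33673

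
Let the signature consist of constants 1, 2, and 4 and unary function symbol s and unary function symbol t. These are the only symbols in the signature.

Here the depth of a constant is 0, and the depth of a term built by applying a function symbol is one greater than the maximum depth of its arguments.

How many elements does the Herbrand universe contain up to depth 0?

3

Let N_k = |{terms of depth ≤ k}|. Then N_0 = 3 and N_k = 3 + N_{k-1} + N_{k-1} for k ≥ 1 (one summand per function symbol, arity giving the exponent).
N_0 = 3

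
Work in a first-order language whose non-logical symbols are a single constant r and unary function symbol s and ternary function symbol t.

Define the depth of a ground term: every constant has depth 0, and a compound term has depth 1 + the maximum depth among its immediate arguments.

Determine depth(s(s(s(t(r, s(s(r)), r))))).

6

depth(s(r)) = 1 + depth(r) = 1 + 0 = 1
depth(s(s(r))) = 1 + depth(s(r)) = 1 + 1 = 2
depth(t(r, s(s(r)), r)) = 1 + max(0, 2, 0) = 3
depth(s(t(r, s(s(r)), r))) = 1 + depth(t(r, s(s(r)), r)) = 1 + 3 = 4
depth(s(s(t(r, s(s(r)), r)))) = 1 + depth(s(t(r, s(s(r)), r))) = 1 + 4 = 5
depth(s(s(s(t(r, s(s(r)), r))))) = 1 + depth(s(s(t(r, s(s(r)), r)))) = 1 + 5 = 6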